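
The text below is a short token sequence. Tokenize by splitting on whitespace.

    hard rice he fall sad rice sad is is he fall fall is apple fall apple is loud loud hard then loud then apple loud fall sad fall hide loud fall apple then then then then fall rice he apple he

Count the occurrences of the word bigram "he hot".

Scanning the 40 overlapping bigram windows for "he hot":
  (none found)

0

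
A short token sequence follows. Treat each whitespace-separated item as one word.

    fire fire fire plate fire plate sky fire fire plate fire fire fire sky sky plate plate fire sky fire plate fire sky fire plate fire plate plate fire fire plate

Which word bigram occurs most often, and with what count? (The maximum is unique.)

Bigram frequencies (highest first):
  fire plate: 7
  fire fire: 6
  plate fire: 6
  sky fire: 3
  fire sky: 3
  plate plate: 2
  … (3 more, each ≤ 1)

"fire plate", 7 times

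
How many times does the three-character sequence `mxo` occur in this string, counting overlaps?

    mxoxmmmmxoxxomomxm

Sliding a length-3 window over the 18 characters (16 positions):
  position 1–3: mxo
  position 8–10: mxo

2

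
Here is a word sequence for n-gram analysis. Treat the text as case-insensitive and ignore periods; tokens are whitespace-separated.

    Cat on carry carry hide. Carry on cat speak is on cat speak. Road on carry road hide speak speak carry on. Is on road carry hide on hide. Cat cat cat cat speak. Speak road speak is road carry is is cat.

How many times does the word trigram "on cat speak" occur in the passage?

Scanning the 41 overlapping trigram windows for "on cat speak":
  position 7–9: on cat speak
  position 11–13: on cat speak

2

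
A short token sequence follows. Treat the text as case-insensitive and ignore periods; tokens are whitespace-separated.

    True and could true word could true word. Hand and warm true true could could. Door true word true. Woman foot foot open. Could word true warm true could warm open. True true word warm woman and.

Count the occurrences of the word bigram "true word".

Scanning the 36 overlapping bigram windows for "true word":
  position 4–5: true word
  position 7–8: true word
  position 17–18: true word
  position 33–34: true word

4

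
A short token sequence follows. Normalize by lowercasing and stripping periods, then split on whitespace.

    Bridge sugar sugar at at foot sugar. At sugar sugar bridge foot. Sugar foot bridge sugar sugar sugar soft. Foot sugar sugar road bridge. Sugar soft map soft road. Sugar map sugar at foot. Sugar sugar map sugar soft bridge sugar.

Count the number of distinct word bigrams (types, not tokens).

41 tokens → 40 bigram windows in total.
Repeated bigrams (each contributes count−1 duplicates):
  sugar sugar: 6
  bridge sugar: 4
  foot sugar: 4
  sugar at: 3
  sugar soft: 3
  at foot: 2
  map sugar: 2
  sugar map: 2
18 duplicate windows → 40 − 18 = 22 distinct.

22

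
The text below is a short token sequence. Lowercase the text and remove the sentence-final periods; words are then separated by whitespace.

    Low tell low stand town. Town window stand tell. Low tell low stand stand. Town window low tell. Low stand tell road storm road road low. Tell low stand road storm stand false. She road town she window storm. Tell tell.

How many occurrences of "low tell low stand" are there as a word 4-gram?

Scanning the 38 overlapping 4-gram windows for "low tell low stand":
  position 1–4: low tell low stand
  position 10–13: low tell low stand
  position 17–20: low tell low stand
  position 26–29: low tell low stand

4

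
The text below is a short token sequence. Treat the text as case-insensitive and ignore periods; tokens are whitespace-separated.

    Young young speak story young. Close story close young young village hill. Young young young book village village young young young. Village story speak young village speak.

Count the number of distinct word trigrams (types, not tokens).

27 tokens → 25 trigram windows in total.
Repeated trigrams (each contributes count−1 duplicates):
  young young village: 2
  young young young: 2
2 duplicate windows → 25 − 2 = 23 distinct.

23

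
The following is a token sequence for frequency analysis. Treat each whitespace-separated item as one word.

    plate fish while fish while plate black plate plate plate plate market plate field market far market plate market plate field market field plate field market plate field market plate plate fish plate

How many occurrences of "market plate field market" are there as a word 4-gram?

3

Scanning the 30 overlapping 4-gram windows for "market plate field market":
  position 12–15: market plate field market
  position 19–22: market plate field market
  position 26–29: market plate field market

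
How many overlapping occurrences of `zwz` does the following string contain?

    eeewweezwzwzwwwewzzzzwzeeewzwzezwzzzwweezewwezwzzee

6

Sliding a length-3 window over the 51 characters (49 positions):
  position 8–10: zwz
  position 10–12: zwz
  position 21–23: zwz
  position 28–30: zwz
  position 32–34: zwz
  position 46–48: zwz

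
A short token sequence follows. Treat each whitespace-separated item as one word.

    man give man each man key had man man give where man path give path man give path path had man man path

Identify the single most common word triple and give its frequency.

Trigram frequencies (highest first):
  had man man: 2
  man give man: 1
  give man each: 1
  man each man: 1
  each man key: 1
  man key had: 1
  … (14 more, each ≤ 1)

"had man man", 2 times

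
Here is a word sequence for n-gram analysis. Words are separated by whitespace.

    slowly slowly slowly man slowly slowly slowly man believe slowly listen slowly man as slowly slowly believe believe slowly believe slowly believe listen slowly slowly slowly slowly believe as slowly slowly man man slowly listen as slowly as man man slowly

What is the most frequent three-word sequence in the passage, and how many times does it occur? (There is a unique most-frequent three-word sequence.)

"slowly slowly slowly", 4 times

Trigram frequencies (highest first):
  slowly slowly slowly: 4
  slowly slowly man: 3
  as slowly slowly: 2
  slowly slowly believe: 2
  believe slowly believe: 2
  man man slowly: 2
  … (24 more, each ≤ 1)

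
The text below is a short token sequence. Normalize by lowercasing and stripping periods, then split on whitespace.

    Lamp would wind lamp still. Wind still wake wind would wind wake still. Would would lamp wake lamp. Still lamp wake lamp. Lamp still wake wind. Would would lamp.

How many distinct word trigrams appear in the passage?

23

29 tokens → 27 trigram windows in total.
Repeated trigrams (each contributes count−1 duplicates):
  lamp wake lamp: 2
  still wake wind: 2
  wake wind would: 2
  would would lamp: 2
4 duplicate windows → 27 − 4 = 23 distinct.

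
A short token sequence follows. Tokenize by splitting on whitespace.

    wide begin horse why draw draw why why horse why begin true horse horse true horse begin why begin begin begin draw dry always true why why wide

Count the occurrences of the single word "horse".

5

Scanning the 28 tokens for "horse":
  position 3: horse
  position 9: horse
  position 13: horse
  position 14: horse
  position 16: horse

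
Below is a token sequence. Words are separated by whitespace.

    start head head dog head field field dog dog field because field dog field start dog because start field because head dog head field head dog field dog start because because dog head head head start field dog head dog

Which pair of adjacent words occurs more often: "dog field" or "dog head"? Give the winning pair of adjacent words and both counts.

"dog head" (4 vs 3)

"dog field": 3 occurrences
"dog head": 4 occurrences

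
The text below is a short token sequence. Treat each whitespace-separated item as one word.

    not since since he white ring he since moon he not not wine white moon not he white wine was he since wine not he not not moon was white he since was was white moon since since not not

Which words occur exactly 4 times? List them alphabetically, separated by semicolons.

Unigram counts meeting the condition (exactly 4 times):
  moon: 4
  was: 4

moon; was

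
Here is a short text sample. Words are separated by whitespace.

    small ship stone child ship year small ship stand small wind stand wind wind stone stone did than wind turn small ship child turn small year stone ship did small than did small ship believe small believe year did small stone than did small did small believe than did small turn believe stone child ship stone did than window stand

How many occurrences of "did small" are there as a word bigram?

Scanning the 59 overlapping bigram windows for "did small":
  position 29–30: did small
  position 32–33: did small
  position 39–40: did small
  position 43–44: did small
  position 45–46: did small
  position 49–50: did small

6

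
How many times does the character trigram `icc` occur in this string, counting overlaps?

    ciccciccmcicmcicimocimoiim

2

Sliding a length-3 window over the 26 characters (24 positions):
  position 2–4: icc
  position 6–8: icc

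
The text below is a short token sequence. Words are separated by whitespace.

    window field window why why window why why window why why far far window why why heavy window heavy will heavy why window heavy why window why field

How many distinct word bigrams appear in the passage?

15

28 tokens → 27 bigram windows in total.
Repeated bigrams (each contributes count−1 duplicates):
  window why: 5
  why why: 4
  why window: 4
  heavy why: 2
  window heavy: 2
12 duplicate windows → 27 − 12 = 15 distinct.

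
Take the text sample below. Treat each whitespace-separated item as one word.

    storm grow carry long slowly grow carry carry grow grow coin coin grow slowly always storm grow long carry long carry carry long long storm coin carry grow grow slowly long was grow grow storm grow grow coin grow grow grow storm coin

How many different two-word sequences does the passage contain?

43 tokens → 42 bigram windows in total.
Repeated bigrams (each contributes count−1 duplicates):
  grow grow: 6
  carry long: 3
  storm grow: 3
  carry carry: 2
  carry grow: 2
  coin grow: 2
  grow carry: 2
  grow coin: 2
  … (4 more repeated)
18 duplicate windows → 42 − 18 = 24 distinct.

24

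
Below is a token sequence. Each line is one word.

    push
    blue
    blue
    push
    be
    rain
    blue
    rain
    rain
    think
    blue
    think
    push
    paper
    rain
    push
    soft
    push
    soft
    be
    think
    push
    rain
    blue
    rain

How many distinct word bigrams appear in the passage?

20

25 tokens → 24 bigram windows in total.
Repeated bigrams (each contributes count−1 duplicates):
  blue rain: 2
  push soft: 2
  rain blue: 2
  think push: 2
4 duplicate windows → 24 − 4 = 20 distinct.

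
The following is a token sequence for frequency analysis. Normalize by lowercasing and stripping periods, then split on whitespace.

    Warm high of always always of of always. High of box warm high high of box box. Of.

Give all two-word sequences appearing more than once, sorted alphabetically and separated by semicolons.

Bigram counts meeting the condition (more than once):
  high of: 3
  of always: 2
  of box: 2
  warm high: 2

high of; of always; of box; warm high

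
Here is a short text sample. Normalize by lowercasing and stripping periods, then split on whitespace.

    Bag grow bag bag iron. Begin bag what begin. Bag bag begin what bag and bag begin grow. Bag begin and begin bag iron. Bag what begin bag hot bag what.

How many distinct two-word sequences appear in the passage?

19

31 tokens → 30 bigram windows in total.
Repeated bigrams (each contributes count−1 duplicates):
  begin bag: 4
  bag begin: 3
  bag what: 3
  bag bag: 2
  bag iron: 2
  grow bag: 2
  what begin: 2
11 duplicate windows → 30 − 11 = 19 distinct.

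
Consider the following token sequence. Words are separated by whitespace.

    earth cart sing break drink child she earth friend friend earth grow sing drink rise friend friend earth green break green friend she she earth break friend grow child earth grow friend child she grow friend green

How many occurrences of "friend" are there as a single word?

Scanning the 37 tokens for "friend":
  position 9: friend
  position 10: friend
  position 16: friend
  position 17: friend
  position 22: friend
  position 27: friend
  position 32: friend
  position 36: friend

8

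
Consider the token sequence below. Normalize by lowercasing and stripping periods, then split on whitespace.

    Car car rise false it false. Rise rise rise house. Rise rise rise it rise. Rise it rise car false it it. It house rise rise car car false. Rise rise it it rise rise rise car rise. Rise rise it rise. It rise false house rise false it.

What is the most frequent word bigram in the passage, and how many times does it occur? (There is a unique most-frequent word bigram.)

"rise rise", 11 times

Bigram frequencies (highest first):
  rise rise: 11
  rise it: 5
  it rise: 5
  rise false: 3
  false it: 3
  house rise: 3
  … (10 more, each ≤ 3)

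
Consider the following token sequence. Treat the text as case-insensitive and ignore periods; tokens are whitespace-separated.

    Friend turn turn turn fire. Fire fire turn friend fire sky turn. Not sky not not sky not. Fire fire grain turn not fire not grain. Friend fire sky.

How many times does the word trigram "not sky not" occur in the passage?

2

Scanning the 27 overlapping trigram windows for "not sky not":
  position 13–15: not sky not
  position 16–18: not sky not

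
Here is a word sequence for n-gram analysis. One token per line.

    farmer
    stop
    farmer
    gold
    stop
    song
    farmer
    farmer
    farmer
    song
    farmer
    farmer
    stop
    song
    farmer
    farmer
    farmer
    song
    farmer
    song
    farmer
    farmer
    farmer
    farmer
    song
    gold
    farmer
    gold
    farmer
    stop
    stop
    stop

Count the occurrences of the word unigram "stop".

Scanning the 32 tokens for "stop":
  position 2: stop
  position 5: stop
  position 13: stop
  position 30: stop
  position 31: stop
  position 32: stop

6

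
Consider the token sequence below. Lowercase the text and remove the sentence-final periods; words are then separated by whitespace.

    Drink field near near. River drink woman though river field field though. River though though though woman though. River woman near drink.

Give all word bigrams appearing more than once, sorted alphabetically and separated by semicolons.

Bigram counts meeting the condition (more than once):
  though river: 3
  though though: 2
  woman though: 2

though river; though though; woman though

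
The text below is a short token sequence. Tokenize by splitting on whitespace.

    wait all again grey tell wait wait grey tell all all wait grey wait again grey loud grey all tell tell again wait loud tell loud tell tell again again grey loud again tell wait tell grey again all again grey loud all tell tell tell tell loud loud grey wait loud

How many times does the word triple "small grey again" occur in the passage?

0

Scanning the 50 overlapping trigram windows for "small grey again":
  (none found)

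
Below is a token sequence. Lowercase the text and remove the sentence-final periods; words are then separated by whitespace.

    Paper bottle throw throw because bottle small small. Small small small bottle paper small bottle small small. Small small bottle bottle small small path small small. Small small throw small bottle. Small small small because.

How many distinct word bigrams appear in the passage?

16

35 tokens → 34 bigram windows in total.
Repeated bigrams (each contributes count−1 duplicates):
  small small: 13
  bottle small: 4
  small bottle: 4
18 duplicate windows → 34 − 18 = 16 distinct.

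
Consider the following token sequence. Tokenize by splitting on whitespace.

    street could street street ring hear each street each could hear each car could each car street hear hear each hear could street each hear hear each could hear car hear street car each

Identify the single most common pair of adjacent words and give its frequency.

"hear each", 4 times

Bigram frequencies (highest first):
  hear each: 4
  could street: 2
  street each: 2
  each could: 2
  could hear: 2
  each car: 2
  … (17 more, each ≤ 2)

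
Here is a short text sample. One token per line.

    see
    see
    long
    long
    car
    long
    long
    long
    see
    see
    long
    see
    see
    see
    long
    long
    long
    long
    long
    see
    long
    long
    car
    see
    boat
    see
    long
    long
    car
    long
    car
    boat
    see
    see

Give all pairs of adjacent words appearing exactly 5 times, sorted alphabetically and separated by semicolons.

see long; see see

Bigram counts meeting the condition (exactly 5 times):
  see long: 5
  see see: 5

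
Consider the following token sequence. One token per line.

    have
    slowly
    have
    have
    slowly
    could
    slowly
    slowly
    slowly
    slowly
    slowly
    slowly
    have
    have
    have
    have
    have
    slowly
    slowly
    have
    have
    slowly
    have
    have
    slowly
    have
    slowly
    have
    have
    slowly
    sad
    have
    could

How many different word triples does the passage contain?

14

33 tokens → 31 trigram windows in total.
Repeated trigrams (each contributes count−1 duplicates):
  have have slowly: 5
  slowly have have: 5
  have slowly have: 4
  slowly slowly slowly: 4
  have have have: 3
  slowly slowly have: 2
17 duplicate windows → 31 − 17 = 14 distinct.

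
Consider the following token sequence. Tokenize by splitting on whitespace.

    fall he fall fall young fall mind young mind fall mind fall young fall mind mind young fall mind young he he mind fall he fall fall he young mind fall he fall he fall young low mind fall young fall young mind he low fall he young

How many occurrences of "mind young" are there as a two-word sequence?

3

Scanning the 47 overlapping bigram windows for "mind young":
  position 7–8: mind young
  position 16–17: mind young
  position 19–20: mind young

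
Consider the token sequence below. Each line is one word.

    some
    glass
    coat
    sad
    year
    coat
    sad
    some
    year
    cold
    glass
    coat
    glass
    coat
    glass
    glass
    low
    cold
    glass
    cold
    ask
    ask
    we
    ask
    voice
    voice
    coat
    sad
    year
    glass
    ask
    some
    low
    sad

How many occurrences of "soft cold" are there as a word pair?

Scanning the 33 overlapping bigram windows for "soft cold":
  (none found)

0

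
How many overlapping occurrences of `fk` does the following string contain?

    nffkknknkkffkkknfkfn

3

Sliding a length-2 window over the 20 characters (19 positions):
  position 3–4: fk
  position 12–13: fk
  position 17–18: fk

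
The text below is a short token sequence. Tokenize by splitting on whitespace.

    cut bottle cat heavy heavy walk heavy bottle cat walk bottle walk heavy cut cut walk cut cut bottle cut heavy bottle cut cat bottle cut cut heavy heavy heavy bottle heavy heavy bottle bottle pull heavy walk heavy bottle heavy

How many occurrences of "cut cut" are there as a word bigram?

Scanning the 40 overlapping bigram windows for "cut cut":
  position 14–15: cut cut
  position 17–18: cut cut
  position 26–27: cut cut

3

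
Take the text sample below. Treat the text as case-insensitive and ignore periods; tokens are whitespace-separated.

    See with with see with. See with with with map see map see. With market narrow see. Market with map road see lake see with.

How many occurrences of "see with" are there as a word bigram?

5

Scanning the 24 overlapping bigram windows for "see with":
  position 1–2: see with
  position 4–5: see with
  position 6–7: see with
  position 13–14: see with
  position 24–25: see with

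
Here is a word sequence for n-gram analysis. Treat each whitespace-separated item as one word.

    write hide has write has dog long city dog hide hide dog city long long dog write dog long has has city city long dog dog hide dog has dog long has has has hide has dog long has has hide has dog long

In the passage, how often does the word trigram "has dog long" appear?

Scanning the 42 overlapping trigram windows for "has dog long":
  position 5–7: has dog long
  position 29–31: has dog long
  position 36–38: has dog long
  position 42–44: has dog long

4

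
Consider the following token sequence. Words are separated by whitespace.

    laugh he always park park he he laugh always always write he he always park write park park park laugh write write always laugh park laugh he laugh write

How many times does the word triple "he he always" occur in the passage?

Scanning the 27 overlapping trigram windows for "he he always":
  position 12–14: he he always

1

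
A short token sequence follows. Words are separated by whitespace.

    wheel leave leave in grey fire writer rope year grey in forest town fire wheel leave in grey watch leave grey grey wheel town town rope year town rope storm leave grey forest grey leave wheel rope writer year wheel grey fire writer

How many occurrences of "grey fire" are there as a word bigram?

Scanning the 42 overlapping bigram windows for "grey fire":
  position 5–6: grey fire
  position 41–42: grey fire

2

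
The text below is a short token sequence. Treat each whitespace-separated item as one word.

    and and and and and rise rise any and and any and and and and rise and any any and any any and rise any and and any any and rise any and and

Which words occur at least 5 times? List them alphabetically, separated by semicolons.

and; any; rise

Unigram counts meeting the condition (at least 5 times):
  and: 19
  any: 10
  rise: 5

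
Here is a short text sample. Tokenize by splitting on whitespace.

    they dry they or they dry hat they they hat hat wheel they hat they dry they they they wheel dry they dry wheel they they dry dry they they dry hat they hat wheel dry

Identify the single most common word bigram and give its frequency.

"they dry", 6 times

Bigram frequencies (highest first):
  they dry: 6
  they they: 5
  dry they: 4
  hat they: 3
  they hat: 3
  dry hat: 2
  … (9 more, each ≤ 2)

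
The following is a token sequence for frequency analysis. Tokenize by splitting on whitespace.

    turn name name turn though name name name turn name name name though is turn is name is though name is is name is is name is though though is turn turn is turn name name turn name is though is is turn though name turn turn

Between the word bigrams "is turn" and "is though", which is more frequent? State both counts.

"is turn" (4 vs 3)

"is turn": 4 occurrences
"is though": 3 occurrences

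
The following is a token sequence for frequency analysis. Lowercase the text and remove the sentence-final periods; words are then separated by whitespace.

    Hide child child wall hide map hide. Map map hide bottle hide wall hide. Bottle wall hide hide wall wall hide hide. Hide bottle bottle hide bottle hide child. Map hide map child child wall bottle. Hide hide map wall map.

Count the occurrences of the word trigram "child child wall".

Scanning the 39 overlapping trigram windows for "child child wall":
  position 2–4: child child wall
  position 33–35: child child wall

2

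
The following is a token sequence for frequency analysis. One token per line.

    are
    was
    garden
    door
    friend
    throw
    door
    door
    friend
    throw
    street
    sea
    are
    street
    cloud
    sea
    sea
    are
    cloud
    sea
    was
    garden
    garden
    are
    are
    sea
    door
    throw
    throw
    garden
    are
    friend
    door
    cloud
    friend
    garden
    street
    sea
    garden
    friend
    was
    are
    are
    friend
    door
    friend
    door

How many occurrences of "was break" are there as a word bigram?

Scanning the 46 overlapping bigram windows for "was break":
  (none found)

0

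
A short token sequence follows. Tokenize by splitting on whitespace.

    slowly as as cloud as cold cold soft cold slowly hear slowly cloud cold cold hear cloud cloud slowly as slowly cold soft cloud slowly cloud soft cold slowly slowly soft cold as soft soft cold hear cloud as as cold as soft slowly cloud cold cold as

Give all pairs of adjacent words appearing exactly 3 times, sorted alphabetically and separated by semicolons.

cold as; cold cold; slowly cloud

Bigram counts meeting the condition (exactly 3 times):
  cold as: 3
  cold cold: 3
  slowly cloud: 3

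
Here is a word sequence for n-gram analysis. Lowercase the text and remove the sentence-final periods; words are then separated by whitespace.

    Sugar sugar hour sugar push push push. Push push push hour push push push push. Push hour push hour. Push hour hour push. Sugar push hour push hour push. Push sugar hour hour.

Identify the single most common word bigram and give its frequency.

"push push", 10 times

Bigram frequencies (highest first):
  push push: 10
  push hour: 6
  hour push: 6
  sugar hour: 2
  sugar push: 2
  hour hour: 2
  … (3 more, each ≤ 2)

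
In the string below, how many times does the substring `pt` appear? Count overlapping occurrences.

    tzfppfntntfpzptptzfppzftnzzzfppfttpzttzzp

2

Sliding a length-2 window over the 41 characters (40 positions):
  position 14–15: pt
  position 16–17: pt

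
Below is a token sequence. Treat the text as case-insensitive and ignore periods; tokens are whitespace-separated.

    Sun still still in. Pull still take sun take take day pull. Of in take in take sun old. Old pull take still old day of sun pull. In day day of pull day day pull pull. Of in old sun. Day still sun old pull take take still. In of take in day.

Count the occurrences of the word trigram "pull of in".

2

Scanning the 52 overlapping trigram windows for "pull of in":
  position 12–14: pull of in
  position 37–39: pull of in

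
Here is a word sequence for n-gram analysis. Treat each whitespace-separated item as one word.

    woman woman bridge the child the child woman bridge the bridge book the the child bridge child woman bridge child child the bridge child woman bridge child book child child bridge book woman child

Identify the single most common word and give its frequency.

Unigram frequencies (highest first):
  child: 11
  bridge: 8
  woman: 6
  the: 6
  book: 3

"child", 11 times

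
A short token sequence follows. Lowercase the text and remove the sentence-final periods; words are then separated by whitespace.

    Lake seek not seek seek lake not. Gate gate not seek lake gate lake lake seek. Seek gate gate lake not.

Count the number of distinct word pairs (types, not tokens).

21 tokens → 20 bigram windows in total.
Repeated bigrams (each contributes count−1 duplicates):
  gate gate: 2
  gate lake: 2
  lake not: 2
  lake seek: 2
  not seek: 2
  seek lake: 2
  seek seek: 2
7 duplicate windows → 20 − 7 = 13 distinct.

13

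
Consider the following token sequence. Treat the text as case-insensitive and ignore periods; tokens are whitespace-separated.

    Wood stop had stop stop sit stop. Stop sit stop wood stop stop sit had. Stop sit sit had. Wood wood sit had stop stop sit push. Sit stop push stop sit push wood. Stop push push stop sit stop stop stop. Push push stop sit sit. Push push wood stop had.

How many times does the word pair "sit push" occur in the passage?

3

Scanning the 51 overlapping bigram windows for "sit push":
  position 26–27: sit push
  position 32–33: sit push
  position 47–48: sit push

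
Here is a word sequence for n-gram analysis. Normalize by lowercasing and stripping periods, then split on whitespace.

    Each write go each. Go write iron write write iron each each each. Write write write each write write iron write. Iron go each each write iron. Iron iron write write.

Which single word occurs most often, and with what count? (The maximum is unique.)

Unigram frequencies (highest first):
  write: 13
  each: 8
  iron: 7
  go: 3

"write", 13 times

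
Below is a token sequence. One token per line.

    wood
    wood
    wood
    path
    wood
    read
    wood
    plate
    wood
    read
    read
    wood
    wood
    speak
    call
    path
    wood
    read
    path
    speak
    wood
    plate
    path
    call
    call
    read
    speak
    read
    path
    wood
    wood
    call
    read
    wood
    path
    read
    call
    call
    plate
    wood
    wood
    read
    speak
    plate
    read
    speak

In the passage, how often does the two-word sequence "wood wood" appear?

5

Scanning the 45 overlapping bigram windows for "wood wood":
  position 1–2: wood wood
  position 2–3: wood wood
  position 12–13: wood wood
  position 30–31: wood wood
  position 40–41: wood wood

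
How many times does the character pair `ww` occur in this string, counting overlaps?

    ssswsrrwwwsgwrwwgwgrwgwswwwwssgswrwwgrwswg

Sliding a length-2 window over the 42 characters (41 positions):
  position 8–9: ww
  position 9–10: ww
  position 15–16: ww
  position 25–26: ww
  position 26–27: ww
  position 27–28: ww
  position 35–36: ww

7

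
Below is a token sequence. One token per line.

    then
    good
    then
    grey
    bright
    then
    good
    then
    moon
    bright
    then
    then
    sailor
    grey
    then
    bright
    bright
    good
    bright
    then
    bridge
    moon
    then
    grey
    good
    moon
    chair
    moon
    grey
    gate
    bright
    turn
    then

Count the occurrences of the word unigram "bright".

6

Scanning the 33 tokens for "bright":
  position 5: bright
  position 10: bright
  position 16: bright
  position 17: bright
  position 19: bright
  position 31: bright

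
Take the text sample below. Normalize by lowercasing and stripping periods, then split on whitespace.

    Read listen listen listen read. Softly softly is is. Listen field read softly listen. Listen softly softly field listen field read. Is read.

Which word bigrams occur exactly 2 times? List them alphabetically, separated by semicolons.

field read; listen field; read softly; softly softly

Bigram counts meeting the condition (exactly 2 times):
  field read: 2
  listen field: 2
  read softly: 2
  softly softly: 2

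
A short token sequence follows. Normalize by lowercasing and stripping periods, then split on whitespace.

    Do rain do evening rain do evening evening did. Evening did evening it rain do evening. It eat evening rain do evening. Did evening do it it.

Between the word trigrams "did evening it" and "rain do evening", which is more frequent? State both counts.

"rain do evening" (4 vs 1)

"did evening it": 1 occurrence
"rain do evening": 4 occurrences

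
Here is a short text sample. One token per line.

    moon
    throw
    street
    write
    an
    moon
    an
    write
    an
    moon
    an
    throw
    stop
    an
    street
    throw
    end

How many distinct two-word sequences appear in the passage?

17 tokens → 16 bigram windows in total.
Repeated bigrams (each contributes count−1 duplicates):
  an moon: 2
  moon an: 2
  write an: 2
3 duplicate windows → 16 − 3 = 13 distinct.

13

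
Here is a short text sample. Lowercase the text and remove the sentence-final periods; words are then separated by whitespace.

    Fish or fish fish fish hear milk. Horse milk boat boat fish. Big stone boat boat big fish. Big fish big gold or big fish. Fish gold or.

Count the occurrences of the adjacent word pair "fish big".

Scanning the 27 overlapping bigram windows for "fish big":
  position 12–13: fish big
  position 18–19: fish big
  position 20–21: fish big

3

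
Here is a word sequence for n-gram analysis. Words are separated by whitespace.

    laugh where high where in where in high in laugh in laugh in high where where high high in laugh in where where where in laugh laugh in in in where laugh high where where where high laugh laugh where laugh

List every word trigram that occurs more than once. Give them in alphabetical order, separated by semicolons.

high in laugh; high where where; in laugh in; where where high; where where where

Trigram counts meeting the condition (more than once):
  high in laugh: 2
  high where where: 2
  in laugh in: 3
  where where high: 2
  where where where: 2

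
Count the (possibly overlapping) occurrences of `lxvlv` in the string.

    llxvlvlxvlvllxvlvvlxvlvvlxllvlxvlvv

5

Sliding a length-5 window over the 35 characters (31 positions):
  position 2–6: lxvlv
  position 7–11: lxvlv
  position 13–17: lxvlv
  position 19–23: lxvlv
  position 30–34: lxvlv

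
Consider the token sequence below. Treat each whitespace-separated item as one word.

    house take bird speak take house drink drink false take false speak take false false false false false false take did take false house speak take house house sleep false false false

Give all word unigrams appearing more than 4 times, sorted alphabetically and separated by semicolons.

false; house; take

Unigram counts meeting the condition (more than 4 times):
  false: 12
  house: 5
  take: 7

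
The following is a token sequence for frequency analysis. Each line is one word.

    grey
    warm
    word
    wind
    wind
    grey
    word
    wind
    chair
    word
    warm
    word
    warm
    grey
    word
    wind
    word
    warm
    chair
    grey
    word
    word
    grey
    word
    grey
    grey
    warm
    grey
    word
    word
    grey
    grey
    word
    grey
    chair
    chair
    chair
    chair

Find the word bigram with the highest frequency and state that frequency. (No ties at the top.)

Bigram frequencies (highest first):
  grey word: 6
  word grey: 4
  word wind: 3
  word warm: 3
  chair chair: 3
  grey warm: 2
  … (12 more, each ≤ 2)

"grey word", 6 times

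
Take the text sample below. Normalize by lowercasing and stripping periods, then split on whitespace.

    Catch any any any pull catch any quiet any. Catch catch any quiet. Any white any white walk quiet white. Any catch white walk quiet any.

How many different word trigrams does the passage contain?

21

26 tokens → 24 trigram windows in total.
Repeated trigrams (each contributes count−1 duplicates):
  any quiet any: 2
  catch any quiet: 2
  white walk quiet: 2
3 duplicate windows → 24 − 3 = 21 distinct.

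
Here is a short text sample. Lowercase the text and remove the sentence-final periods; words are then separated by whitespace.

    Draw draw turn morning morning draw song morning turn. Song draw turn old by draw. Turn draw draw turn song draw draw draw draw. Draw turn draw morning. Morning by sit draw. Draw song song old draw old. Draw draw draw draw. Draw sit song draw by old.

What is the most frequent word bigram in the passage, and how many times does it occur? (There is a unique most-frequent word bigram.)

Bigram frequencies (highest first):
  draw draw: 11
  draw turn: 5
  song draw: 3
  morning morning: 2
  draw song: 2
  turn song: 2
  … (20 more, each ≤ 2)

"draw draw", 11 times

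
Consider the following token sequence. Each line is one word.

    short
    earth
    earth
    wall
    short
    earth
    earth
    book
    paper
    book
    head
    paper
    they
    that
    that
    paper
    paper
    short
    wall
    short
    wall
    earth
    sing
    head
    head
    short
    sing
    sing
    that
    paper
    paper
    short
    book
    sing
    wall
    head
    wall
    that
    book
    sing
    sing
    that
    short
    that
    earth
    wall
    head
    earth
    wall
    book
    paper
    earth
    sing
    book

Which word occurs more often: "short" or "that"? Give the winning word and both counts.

"short": 7 occurrences
"that": 6 occurrences

"short" (7 vs 6)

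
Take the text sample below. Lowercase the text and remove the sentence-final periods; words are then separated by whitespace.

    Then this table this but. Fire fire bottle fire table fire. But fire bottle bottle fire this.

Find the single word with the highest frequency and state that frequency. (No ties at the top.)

Unigram frequencies (highest first):
  fire: 6
  this: 3
  bottle: 3
  table: 2
  but: 2
  then: 1

"fire", 6 times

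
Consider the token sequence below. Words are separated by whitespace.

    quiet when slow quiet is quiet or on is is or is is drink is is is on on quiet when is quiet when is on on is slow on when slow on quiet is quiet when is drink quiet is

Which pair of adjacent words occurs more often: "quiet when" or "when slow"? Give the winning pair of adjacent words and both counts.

"quiet when" (4 vs 2)

"quiet when": 4 occurrences
"when slow": 2 occurrences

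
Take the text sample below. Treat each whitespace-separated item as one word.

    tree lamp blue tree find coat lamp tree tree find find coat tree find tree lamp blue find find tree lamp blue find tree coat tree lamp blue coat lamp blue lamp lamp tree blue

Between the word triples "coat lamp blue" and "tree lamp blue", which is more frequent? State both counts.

"tree lamp blue" (4 vs 1)

"coat lamp blue": 1 occurrence
"tree lamp blue": 4 occurrences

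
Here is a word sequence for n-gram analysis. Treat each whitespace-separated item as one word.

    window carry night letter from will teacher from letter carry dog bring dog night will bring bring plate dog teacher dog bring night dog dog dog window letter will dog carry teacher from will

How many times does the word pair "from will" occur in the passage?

2

Scanning the 33 overlapping bigram windows for "from will":
  position 5–6: from will
  position 33–34: from will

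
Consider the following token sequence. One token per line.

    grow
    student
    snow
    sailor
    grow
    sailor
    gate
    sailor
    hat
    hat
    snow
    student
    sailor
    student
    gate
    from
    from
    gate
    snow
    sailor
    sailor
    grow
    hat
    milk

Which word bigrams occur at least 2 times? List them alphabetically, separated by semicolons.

Bigram counts meeting the condition (at least 2 times):
  sailor grow: 2
  snow sailor: 2

sailor grow; snow sailor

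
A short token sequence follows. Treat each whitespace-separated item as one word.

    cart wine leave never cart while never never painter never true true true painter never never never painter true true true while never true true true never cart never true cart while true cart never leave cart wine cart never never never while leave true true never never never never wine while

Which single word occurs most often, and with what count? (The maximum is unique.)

"never", 18 times

Unigram frequencies (highest first):
  never: 18
  true: 13
  cart: 7
  while: 5
  wine: 3
  leave: 3
  … (1 more, each ≤ 3)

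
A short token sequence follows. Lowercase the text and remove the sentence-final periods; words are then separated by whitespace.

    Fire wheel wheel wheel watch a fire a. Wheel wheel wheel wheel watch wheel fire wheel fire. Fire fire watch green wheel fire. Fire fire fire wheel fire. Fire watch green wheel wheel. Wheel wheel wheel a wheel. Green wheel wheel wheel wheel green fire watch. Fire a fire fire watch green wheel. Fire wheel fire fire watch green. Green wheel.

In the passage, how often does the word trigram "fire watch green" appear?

4

Scanning the 59 overlapping trigram windows for "fire watch green":
  position 19–21: fire watch green
  position 29–31: fire watch green
  position 50–52: fire watch green
  position 57–59: fire watch green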